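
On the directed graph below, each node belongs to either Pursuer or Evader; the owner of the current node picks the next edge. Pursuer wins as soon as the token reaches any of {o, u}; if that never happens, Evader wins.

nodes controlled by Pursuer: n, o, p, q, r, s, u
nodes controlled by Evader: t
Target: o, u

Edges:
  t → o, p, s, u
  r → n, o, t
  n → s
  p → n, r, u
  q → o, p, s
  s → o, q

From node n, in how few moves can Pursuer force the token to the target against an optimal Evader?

A0 = {o, u}
A1: add {p, q, r, s} — p (Pursuer) has p→u; q (Pursuer) has q→o; r (Pursuer) has r→o; s (Pursuer) has s→o.
A2: add {n, t} — n (Pursuer) has n→s; t (Evader): all of {o, p, s, u} already in.
A2 = all vertices. Fixed point.
n enters the attractor at level 2, so Pursuer can force the target in 2 moves from there.

2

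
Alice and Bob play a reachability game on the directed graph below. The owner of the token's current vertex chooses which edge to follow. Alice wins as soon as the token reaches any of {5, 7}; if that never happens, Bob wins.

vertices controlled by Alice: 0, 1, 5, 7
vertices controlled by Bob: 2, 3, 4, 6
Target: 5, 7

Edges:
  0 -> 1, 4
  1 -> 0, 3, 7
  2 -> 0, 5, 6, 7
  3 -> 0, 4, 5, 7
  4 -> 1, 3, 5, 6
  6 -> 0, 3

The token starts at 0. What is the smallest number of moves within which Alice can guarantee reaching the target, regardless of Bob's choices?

A0 = {5, 7}
A1: add {1} — 1 (Alice) has 1→7.
A2: add {0} — 0 (Alice) has 0→1.
A3 = A2; e.g. 2 (Bob) can still go to 6. Fixed point.
0 enters the attractor at level 2, so Alice can force the target in 2 moves from there.

2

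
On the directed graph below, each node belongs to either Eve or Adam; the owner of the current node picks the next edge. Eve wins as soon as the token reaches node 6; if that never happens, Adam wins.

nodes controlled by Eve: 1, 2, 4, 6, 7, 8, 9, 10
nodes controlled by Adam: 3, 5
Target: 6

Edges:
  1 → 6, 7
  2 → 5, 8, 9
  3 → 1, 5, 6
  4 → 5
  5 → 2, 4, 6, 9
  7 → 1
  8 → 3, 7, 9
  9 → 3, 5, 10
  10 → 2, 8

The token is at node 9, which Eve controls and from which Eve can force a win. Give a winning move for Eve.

A0 = {6}
A1: add {1} — 1 (Eve) has 1→6.
A2: add {7} — 7 (Eve) has 7→1.
A3: add {8} — 8 (Eve) has 8→7.
A4: add {2, 10} — 2 (Eve) has 2→8; 10 (Eve) has 10→8.
A5: add {9} — 9 (Eve) has 9→10.
A6 = A5; e.g. 3 (Adam) can still go to 5. Fixed point.
From 9, successor 10 is in the attractor (rank 4); the other successors 3, 5 are not.

10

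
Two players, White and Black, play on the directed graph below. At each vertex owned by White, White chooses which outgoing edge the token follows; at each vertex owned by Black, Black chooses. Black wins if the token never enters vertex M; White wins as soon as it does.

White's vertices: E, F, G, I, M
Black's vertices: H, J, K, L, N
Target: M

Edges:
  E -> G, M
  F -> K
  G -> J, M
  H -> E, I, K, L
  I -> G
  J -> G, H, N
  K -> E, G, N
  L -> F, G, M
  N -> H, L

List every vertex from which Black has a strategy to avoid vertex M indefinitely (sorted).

A0 = {M}
A1: add {E, G} — E (White) has E→M; G (White) has G→M.
A2: add {I} — I (White) has I→G.
A3 = A2; e.g. F (White) has no edge into A2. Fixed point.
White's attractor = {E, G, I, M}; Black avoids the target exactly from the complement.

F, H, J, K, L, N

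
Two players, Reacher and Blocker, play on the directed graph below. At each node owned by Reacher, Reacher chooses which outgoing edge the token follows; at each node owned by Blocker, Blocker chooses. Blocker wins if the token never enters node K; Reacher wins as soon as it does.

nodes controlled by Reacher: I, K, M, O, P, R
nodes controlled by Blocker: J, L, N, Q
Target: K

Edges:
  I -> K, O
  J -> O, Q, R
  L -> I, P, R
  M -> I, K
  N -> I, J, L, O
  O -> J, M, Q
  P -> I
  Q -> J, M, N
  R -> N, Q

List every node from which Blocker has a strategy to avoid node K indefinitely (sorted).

J, L, N, Q, R

A0 = {K}
A1: add {I, M} — I (Reacher) has I→K; M (Reacher) has M→K.
A2: add {O, P} — O (Reacher) has O→M; P (Reacher) has P→I.
A3 = A2; e.g. J (Blocker) can still go to Q. Fixed point.
Reacher's attractor = {I, K, M, O, P}; Blocker avoids the target exactly from the complement.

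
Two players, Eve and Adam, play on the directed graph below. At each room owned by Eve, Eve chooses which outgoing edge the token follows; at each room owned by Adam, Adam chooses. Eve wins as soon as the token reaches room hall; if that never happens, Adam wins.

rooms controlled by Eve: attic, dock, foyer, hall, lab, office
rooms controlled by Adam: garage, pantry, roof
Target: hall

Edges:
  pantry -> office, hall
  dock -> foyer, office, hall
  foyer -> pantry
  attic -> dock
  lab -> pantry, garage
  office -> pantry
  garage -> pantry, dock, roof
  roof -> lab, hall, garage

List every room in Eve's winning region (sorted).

attic, dock, hall

A0 = {hall}
A1: add {dock} — dock (Eve) has dock→hall.
A2: add {attic} — attic (Eve) has attic→dock.
A3 = A2; e.g. pantry (Adam) can still go to office. Fixed point.
Eve's winning region = {attic, dock, hall}.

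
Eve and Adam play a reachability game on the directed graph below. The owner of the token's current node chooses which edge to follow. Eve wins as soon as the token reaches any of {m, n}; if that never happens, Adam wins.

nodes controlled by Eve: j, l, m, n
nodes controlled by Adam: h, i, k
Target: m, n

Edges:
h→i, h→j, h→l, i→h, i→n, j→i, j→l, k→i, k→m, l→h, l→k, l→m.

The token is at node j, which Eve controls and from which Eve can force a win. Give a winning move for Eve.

A0 = {m, n}
A1: add {l} — l (Eve) has l→m.
A2: add {j} — j (Eve) has j→l.
A3 = A2; e.g. h (Adam) can still go to i. Fixed point.
From j, successor l is in the attractor (rank 1); the other successor i is not.

l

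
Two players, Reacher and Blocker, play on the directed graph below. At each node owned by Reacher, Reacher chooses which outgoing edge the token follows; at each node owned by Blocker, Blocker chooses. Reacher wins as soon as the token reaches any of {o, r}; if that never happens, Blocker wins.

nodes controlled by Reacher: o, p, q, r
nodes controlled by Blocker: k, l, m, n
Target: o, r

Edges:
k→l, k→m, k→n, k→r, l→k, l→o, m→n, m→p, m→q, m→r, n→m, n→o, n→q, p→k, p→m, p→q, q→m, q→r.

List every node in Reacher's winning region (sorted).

o, p, q, r

A0 = {o, r}
A1: add {q} — q (Reacher) has q→r.
A2: add {p} — p (Reacher) has p→q.
A3 = A2; e.g. k (Blocker) can still go to l. Fixed point.
Reacher's winning region = {o, p, q, r}.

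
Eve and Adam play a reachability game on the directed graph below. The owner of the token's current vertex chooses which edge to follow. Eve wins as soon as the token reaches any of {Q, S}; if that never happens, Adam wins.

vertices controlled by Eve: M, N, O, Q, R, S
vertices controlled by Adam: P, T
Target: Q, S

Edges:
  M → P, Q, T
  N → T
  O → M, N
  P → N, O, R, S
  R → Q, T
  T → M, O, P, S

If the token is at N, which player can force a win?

Adam

A0 = {Q, S}
A1: add {M, R} — M (Eve) has M→Q; R (Eve) has R→Q.
A2: add {O} — O (Eve) has O→M.
A3 = A2; e.g. N (Eve) has no edge into A2. Fixed point.
N never enters the attractor, so Adam can avoid the target forever.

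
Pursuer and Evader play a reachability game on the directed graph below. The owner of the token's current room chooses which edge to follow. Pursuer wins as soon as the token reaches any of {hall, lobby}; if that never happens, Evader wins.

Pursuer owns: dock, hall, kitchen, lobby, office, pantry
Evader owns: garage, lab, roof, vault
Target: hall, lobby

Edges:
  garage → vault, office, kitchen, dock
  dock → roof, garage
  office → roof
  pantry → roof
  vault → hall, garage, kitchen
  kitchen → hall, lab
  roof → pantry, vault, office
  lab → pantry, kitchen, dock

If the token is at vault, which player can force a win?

A0 = {hall, lobby}
A1: add {kitchen} — kitchen (Pursuer) has kitchen→hall.
A2 = A1; e.g. roof (Evader) can still go to pantry. Fixed point.
vault never enters the attractor, so Evader can avoid the target forever.

Evader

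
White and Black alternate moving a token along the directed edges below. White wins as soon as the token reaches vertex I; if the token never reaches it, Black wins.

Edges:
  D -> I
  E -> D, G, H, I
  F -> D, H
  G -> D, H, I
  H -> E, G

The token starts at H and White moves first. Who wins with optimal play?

Track states (vertex, player-to-move).
A0 = {(I,White), (I,Black)}
A1: add {(D,White), (D,Black), (E,White), (G,White)}.
A2: add {(F,White), (H,Black)}.
A3 = A2; e.g. (E,Black) stays out. (H,White) never enters ⇒ Black avoids the target.

Black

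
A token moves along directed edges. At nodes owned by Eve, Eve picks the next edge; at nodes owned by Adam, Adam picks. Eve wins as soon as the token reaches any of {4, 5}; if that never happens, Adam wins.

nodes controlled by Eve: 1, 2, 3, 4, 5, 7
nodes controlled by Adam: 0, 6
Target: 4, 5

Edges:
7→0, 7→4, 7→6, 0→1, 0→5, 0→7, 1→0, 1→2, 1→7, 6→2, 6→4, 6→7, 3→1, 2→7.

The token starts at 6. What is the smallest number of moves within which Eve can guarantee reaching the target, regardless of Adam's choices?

3

A0 = {4, 5}
A1: add {7} — 7 (Eve) has 7→4.
A2: add {1, 2} — 1 (Eve) has 1→7; 2 (Eve) has 2→7.
A3: add {0, 3, 6} — 0 (Adam): all of {1, 5, 7} already in; 3 (Eve) has 3→1; 6 (Adam): all of {2, 4, 7} already in.
A3 = all vertices. Fixed point.
6 enters the attractor at level 3, so Eve can force the target in 3 moves from there.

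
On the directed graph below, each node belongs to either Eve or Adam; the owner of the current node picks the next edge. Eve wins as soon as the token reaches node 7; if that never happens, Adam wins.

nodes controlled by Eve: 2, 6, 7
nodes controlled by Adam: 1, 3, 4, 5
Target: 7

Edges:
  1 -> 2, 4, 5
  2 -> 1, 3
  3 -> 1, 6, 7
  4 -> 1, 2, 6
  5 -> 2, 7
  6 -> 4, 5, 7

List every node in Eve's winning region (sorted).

6, 7

A0 = {7}
A1: add {6} — 6 (Eve) has 6→7.
A2 = A1; e.g. 1 (Adam) can still go to 2. Fixed point.
Eve's winning region = {6, 7}.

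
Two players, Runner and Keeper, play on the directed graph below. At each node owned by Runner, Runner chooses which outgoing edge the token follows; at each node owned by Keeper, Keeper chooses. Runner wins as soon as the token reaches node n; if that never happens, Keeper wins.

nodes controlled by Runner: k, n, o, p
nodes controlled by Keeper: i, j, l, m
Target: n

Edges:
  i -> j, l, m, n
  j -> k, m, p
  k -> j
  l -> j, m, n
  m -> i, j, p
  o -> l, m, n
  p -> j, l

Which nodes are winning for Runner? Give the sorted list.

A0 = {n}
A1: add {o} — o (Runner) has o→n.
A2 = A1; e.g. i (Keeper) can still go to j. Fixed point.
Runner's winning region = {n, o}.

n, o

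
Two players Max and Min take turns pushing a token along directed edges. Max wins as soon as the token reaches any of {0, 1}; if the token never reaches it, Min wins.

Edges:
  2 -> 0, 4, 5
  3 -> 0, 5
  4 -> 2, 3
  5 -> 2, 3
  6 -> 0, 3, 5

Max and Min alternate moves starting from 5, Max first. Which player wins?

Min

Track states (vertex, player-to-move).
A0 = {(0,Max), (0,Min), (1,Max), (1,Min)}
A1: add {(2,Max), (3,Max), (6,Max)}.
A2: add {(4,Min), (5,Min)}.
A3 = A2; e.g. (2,Min) stays out. (5,Max) never enters ⇒ Min avoids the target.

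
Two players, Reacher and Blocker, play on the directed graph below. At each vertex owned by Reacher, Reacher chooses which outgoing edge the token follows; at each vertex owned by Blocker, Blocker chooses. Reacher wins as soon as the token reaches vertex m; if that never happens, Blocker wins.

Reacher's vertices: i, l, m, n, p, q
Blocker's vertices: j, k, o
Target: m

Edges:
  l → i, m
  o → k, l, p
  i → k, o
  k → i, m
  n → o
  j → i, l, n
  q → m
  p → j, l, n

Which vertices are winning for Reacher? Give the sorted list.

A0 = {m}
A1: add {l, q} — l (Reacher) has l→m; q (Reacher) has q→m.
A2: add {p} — p (Reacher) has p→l.
A3 = A2; e.g. i (Reacher) has no edge into A2. Fixed point.
Reacher's winning region = {l, m, p, q}.

l, m, p, q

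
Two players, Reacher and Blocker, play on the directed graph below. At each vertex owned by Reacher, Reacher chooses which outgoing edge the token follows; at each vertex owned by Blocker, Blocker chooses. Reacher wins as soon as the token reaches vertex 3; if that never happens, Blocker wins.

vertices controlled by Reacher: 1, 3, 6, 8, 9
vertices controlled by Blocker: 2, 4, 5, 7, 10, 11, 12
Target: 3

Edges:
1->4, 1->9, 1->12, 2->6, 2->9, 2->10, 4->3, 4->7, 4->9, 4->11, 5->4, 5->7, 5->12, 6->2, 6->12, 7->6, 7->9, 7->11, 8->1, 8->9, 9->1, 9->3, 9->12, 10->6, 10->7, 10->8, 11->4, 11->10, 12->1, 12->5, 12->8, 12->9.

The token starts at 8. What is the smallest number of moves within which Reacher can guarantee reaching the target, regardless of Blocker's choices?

2

A0 = {3}
A1: add {9} — 9 (Reacher) has 9→3.
A2: add {1, 8} — 1 (Reacher) has 1→9; 8 (Reacher) has 8→9.
A3 = A2; e.g. 2 (Blocker) can still go to 6. Fixed point.
8 enters the attractor at level 2, so Reacher can force the target in 2 moves from there.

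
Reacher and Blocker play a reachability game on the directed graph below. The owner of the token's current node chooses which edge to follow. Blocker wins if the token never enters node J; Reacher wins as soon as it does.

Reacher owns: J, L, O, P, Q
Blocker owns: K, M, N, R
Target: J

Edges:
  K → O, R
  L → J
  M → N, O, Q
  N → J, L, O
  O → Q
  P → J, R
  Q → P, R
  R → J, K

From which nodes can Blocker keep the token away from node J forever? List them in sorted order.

K, R

A0 = {J}
A1: add {L, P} — L (Reacher) has L→J; P (Reacher) has P→J.
A2: add {Q} — Q (Reacher) has Q→P.
A3: add {O} — O (Reacher) has O→Q.
A4: add {N} — N (Blocker): all of {J, L, O} already in.
A5: add {M} — M (Blocker): all of {N, O, Q} already in.
A6 = A5; e.g. K (Blocker) can still go to R. Fixed point.
Reacher's attractor = {J, L, M, N, O, P, Q}; Blocker avoids the target exactly from the complement.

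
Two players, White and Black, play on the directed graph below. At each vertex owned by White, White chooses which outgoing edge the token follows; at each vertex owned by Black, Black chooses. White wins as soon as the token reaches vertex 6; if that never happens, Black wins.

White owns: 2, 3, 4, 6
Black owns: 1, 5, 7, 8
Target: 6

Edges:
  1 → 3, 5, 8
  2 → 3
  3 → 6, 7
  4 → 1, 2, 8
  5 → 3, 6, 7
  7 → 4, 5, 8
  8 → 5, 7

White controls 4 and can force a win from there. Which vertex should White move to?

A0 = {6}
A1: add {3} — 3 (White) has 3→6.
A2: add {2} — 2 (White) has 2→3.
A3: add {4} — 4 (White) has 4→2.
A4 = A3; e.g. 1 (Black) can still go to 5. Fixed point.
From 4, successor 2 is in the attractor (rank 2); the other successors 1, 8 are not.

2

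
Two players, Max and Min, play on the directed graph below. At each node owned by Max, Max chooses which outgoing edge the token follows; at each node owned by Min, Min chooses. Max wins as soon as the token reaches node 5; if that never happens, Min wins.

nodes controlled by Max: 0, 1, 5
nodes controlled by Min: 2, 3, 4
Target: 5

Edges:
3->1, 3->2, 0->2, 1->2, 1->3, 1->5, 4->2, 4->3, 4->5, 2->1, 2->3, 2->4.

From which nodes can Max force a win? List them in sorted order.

1, 5

A0 = {5}
A1: add {1} — 1 (Max) has 1→5.
A2 = A1; e.g. 0 (Max) has no edge into A1. Fixed point.
Max's winning region = {1, 5}.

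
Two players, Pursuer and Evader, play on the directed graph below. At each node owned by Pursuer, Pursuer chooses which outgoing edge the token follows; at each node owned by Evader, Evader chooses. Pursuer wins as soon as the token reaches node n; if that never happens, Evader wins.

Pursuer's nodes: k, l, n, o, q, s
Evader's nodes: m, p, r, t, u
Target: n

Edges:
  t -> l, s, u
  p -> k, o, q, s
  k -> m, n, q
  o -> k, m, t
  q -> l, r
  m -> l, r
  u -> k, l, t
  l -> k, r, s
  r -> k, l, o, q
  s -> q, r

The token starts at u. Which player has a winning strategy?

A0 = {n}
A1: add {k} — k (Pursuer) has k→n.
A2: add {l, o} — l (Pursuer) has l→k; o (Pursuer) has o→k.
A3: add {q} — q (Pursuer) has q→l.
A4: add {r, s} — r (Evader): all of {k, l, o, q} already in; s (Pursuer) has s→q.
A5: add {m, p} — m (Evader): all of {l, r} already in; p (Evader): all of {k, o, q, s} already in.
A6 = A5; e.g. t (Evader) can still go to u. Fixed point.
u never enters the attractor, so Evader can avoid the target forever.

Evader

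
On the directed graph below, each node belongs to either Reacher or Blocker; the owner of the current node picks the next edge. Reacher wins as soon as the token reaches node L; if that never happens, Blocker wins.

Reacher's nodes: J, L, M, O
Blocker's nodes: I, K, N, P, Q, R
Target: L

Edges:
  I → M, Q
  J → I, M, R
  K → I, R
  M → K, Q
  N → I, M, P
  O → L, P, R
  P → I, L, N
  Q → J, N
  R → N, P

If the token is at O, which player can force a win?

A0 = {L}
A1: add {O} — O (Reacher) has O→L.
A2 = A1; e.g. I (Blocker) can still go to M. Fixed point.
O ∈ A1, so Reacher can force the target.

Reacher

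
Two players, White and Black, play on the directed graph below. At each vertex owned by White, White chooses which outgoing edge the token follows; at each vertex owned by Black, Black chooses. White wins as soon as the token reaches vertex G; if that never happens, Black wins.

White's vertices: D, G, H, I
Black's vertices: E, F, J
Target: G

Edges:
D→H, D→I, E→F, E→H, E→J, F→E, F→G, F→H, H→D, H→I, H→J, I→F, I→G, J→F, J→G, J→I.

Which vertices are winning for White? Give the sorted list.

D, G, H, I

A0 = {G}
A1: add {I} — I (White) has I→G.
A2: add {D, H} — D (White) has D→I; H (White) has H→I.
A3 = A2; e.g. E (Black) can still go to F. Fixed point.
White's winning region = {D, G, H, I}.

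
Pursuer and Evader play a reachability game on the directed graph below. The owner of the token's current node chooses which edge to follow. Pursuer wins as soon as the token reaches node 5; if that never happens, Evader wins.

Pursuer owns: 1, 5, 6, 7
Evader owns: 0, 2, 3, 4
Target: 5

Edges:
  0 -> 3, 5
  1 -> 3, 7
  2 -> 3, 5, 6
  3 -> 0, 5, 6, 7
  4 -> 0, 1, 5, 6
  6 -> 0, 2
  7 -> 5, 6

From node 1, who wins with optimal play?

Pursuer

A0 = {5}
A1: add {7} — 7 (Pursuer) has 7→5.
A2: add {1} — 1 (Pursuer) has 1→7.
A3 = A2; e.g. 0 (Evader) can still go to 3. Fixed point.
1 ∈ A2, so Pursuer can force the target.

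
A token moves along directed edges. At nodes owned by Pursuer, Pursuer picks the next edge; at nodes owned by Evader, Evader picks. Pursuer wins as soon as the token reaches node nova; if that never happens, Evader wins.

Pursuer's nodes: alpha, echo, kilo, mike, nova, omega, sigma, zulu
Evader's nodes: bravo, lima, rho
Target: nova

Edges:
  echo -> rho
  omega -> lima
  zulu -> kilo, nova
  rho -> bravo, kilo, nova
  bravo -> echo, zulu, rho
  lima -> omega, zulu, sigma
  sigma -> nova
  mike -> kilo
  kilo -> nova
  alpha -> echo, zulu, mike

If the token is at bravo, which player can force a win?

Evader

A0 = {nova}
A1: add {kilo, sigma, zulu} — zulu (Pursuer) has zulu→nova; sigma (Pursuer) has sigma→nova; kilo (Pursuer) has kilo→nova.
A2: add {alpha, mike} — mike (Pursuer) has mike→kilo; alpha (Pursuer) has alpha→zulu.
A3 = A2; e.g. echo (Pursuer) has no edge into A2. Fixed point.
bravo never enters the attractor, so Evader can avoid the target forever.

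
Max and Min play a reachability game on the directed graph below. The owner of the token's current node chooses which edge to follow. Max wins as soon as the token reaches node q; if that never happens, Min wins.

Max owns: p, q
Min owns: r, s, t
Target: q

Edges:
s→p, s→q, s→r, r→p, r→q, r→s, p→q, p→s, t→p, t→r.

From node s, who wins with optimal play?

A0 = {q}
A1: add {p} — p (Max) has p→q.
A2 = A1; e.g. r (Min) can still go to s. Fixed point.
s never enters the attractor, so Min can avoid the target forever.

Min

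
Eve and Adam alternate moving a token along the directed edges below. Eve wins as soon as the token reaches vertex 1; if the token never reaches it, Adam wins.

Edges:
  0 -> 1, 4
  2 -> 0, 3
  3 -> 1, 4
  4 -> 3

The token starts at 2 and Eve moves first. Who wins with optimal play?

Track states (vertex, player-to-move).
A0 = {(1,Eve), (1,Adam)}
A1: add {(0,Eve), (3,Eve)}.
A2: add {(2,Adam), (4,Adam)}.
A3 = A2; e.g. (0,Adam) stays out. (2,Eve) never enters ⇒ Adam avoids the target.

Adam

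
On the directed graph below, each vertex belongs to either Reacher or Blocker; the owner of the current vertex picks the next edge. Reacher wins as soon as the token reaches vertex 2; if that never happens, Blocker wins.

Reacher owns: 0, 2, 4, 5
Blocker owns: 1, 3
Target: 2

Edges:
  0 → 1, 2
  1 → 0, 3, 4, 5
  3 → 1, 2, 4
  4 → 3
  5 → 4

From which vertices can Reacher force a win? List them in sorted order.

A0 = {2}
A1: add {0} — 0 (Reacher) has 0→2.
A2 = A1; e.g. 1 (Blocker) can still go to 3. Fixed point.
Reacher's winning region = {0, 2}.

0, 2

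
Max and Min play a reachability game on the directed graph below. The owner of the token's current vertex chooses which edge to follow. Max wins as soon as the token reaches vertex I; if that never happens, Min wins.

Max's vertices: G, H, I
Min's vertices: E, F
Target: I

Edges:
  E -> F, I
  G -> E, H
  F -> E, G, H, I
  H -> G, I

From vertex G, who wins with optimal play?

Max

A0 = {I}
A1: add {H} — H (Max) has H→I.
A2: add {G} — G (Max) has G→H.
A3 = A2; e.g. E (Min) can still go to F. Fixed point.
G ∈ A2, so Max can force the target.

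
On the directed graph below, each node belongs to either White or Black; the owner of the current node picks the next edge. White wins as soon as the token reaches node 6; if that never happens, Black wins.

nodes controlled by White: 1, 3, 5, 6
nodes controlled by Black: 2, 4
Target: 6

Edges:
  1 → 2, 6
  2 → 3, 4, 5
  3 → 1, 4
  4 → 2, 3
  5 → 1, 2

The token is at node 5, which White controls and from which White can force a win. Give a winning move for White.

A0 = {6}
A1: add {1} — 1 (White) has 1→6.
A2: add {3, 5} — 3 (White) has 3→1; 5 (White) has 5→1.
A3 = A2; e.g. 2 (Black) can still go to 4. Fixed point.
From 5, successor 1 is in the attractor (rank 1); the other successor 2 is not.

1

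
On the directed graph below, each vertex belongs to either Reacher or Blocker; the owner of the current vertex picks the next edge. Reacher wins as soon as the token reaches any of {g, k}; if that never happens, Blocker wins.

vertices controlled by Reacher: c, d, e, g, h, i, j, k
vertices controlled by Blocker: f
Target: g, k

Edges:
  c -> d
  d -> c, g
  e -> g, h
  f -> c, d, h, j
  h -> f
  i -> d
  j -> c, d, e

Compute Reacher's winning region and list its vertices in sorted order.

A0 = {g, k}
A1: add {d, e} — d (Reacher) has d→g; e (Reacher) has e→g.
A2: add {c, i, j} — c (Reacher) has c→d; i (Reacher) has i→d; j (Reacher) has j→d.
A3 = A2; e.g. f (Blocker) can still go to h. Fixed point.
Reacher's winning region = {c, d, e, g, i, j, k}.

c, d, e, g, i, j, k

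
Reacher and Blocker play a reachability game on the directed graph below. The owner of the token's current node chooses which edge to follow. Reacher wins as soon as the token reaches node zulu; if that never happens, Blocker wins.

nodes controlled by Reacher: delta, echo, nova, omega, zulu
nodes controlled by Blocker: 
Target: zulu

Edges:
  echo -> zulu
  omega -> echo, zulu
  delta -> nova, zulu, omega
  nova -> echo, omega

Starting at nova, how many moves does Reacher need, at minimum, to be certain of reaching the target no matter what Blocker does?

A0 = {zulu}
A1: add {delta, echo, omega} — echo (Reacher) has echo→zulu; delta (Reacher) has delta→zulu; omega (Reacher) has omega→zulu.
A2: add {nova} — nova (Reacher) has nova→echo.
A2 = all vertices. Fixed point.
nova enters the attractor at level 2, so Reacher can force the target in 2 moves from there.

2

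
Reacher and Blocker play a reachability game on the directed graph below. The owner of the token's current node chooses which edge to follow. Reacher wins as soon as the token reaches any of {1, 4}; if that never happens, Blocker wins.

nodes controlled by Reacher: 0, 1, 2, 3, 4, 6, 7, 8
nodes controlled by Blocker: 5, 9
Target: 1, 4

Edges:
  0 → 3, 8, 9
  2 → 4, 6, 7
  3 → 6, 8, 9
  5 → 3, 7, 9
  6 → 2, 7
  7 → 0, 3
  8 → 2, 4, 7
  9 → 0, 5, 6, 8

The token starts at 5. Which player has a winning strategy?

A0 = {1, 4}
A1: add {2, 8} — 2 (Reacher) has 2→4; 8 (Reacher) has 8→4.
A2: add {0, 3, 6} — 0 (Reacher) has 0→8; 3 (Reacher) has 3→8; 6 (Reacher) has 6→2.
A3: add {7} — 7 (Reacher) has 7→0.
A4 = A3; e.g. 5 (Blocker) can still go to 9. Fixed point.
5 never enters the attractor, so Blocker can avoid the target forever.

Blocker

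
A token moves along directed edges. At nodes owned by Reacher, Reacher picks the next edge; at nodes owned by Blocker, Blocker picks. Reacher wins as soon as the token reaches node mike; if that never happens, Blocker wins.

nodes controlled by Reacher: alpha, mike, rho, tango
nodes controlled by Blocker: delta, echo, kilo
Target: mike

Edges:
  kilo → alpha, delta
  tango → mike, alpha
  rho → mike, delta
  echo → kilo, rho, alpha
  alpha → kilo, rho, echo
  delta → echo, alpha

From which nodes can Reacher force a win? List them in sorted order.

alpha, mike, rho, tango

A0 = {mike}
A1: add {rho, tango} — tango (Reacher) has tango→mike; rho (Reacher) has rho→mike.
A2: add {alpha} — alpha (Reacher) has alpha→rho.
A3 = A2; e.g. kilo (Blocker) can still go to delta. Fixed point.
Reacher's winning region = {alpha, mike, rho, tango}.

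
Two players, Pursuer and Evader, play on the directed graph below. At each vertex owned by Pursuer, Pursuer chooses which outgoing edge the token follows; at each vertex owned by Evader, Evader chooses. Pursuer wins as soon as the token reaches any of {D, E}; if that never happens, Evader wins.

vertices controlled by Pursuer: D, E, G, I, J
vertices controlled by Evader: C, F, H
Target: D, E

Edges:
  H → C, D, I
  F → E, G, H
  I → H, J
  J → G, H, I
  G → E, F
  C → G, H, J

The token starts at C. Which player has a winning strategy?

Evader

A0 = {D, E}
A1: add {G} — G (Pursuer) has G→E.
A2: add {J} — J (Pursuer) has J→G.
A3: add {I} — I (Pursuer) has I→J.
A4 = A3; e.g. C (Evader) can still go to H. Fixed point.
C never enters the attractor, so Evader can avoid the target forever.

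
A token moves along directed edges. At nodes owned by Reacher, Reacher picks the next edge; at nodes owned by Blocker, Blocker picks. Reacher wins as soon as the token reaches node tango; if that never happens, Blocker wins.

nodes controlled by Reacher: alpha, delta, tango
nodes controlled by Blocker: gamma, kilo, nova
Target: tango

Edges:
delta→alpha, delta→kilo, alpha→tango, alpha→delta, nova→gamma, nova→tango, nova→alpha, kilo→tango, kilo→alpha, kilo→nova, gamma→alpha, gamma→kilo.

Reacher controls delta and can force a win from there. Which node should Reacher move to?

A0 = {tango}
A1: add {alpha} — alpha (Reacher) has alpha→tango.
A2: add {delta} — delta (Reacher) has delta→alpha.
A3 = A2; e.g. gamma (Blocker) can still go to kilo. Fixed point.
From delta, successor alpha is in the attractor (rank 1); the other successor kilo is not.

alpha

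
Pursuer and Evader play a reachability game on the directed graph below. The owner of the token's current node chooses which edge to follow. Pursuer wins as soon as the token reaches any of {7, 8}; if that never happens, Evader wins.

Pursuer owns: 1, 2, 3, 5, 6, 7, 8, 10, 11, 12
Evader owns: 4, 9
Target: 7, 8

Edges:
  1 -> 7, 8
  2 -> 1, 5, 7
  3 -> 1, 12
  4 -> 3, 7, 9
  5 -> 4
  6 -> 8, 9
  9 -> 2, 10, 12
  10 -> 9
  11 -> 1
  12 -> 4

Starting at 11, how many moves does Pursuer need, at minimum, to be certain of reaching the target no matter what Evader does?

2

A0 = {7, 8}
A1: add {1, 2, 6} — 1 (Pursuer) has 1→7; 2 (Pursuer) has 2→7; 6 (Pursuer) has 6→8.
A2: add {3, 11} — 3 (Pursuer) has 3→1; 11 (Pursuer) has 11→1.
A3 = A2; e.g. 4 (Evader) can still go to 9. Fixed point.
11 enters the attractor at level 2, so Pursuer can force the target in 2 moves from there.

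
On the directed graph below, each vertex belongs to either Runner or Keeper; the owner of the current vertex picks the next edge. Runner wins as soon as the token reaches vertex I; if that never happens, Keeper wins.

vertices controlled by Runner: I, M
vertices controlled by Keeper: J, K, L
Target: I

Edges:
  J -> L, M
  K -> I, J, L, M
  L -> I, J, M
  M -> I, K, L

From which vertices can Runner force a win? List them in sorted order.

I, M

A0 = {I}
A1: add {M} — M (Runner) has M→I.
A2 = A1; e.g. J (Keeper) can still go to L. Fixed point.
Runner's winning region = {I, M}.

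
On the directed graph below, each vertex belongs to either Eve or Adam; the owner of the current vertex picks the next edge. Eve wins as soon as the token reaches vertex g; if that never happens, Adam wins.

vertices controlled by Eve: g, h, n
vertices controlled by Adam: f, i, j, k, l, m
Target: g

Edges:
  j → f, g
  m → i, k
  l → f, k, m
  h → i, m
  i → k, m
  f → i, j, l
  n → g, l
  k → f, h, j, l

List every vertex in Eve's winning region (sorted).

g, n

A0 = {g}
A1: add {n} — n (Eve) has n→g.
A2 = A1; e.g. f (Adam) can still go to i. Fixed point.
Eve's winning region = {g, n}.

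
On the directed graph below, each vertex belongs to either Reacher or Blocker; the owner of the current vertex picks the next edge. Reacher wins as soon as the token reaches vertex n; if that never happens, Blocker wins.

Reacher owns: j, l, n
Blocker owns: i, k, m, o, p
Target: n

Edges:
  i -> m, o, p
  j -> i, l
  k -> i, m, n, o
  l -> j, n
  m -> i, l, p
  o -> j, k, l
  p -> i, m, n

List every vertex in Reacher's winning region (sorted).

A0 = {n}
A1: add {l} — l (Reacher) has l→n.
A2: add {j} — j (Reacher) has j→l.
A3 = A2; e.g. i (Blocker) can still go to m. Fixed point.
Reacher's winning region = {j, l, n}.

j, l, n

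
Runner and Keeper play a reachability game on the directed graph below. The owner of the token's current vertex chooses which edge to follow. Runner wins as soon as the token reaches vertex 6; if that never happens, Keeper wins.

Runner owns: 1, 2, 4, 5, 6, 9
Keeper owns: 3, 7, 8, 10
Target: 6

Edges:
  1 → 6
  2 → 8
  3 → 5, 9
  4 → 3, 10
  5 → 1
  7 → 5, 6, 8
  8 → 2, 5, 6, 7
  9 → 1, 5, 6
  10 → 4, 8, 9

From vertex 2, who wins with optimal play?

Keeper

A0 = {6}
A1: add {1, 9} — 1 (Runner) has 1→6; 9 (Runner) has 9→6.
A2: add {5} — 5 (Runner) has 5→1.
A3: add {3} — 3 (Keeper): all of {5, 9} already in.
A4: add {4} — 4 (Runner) has 4→3.
A5 = A4; e.g. 2 (Runner) has no edge into A4. Fixed point.
2 never enters the attractor, so Keeper can avoid the target forever.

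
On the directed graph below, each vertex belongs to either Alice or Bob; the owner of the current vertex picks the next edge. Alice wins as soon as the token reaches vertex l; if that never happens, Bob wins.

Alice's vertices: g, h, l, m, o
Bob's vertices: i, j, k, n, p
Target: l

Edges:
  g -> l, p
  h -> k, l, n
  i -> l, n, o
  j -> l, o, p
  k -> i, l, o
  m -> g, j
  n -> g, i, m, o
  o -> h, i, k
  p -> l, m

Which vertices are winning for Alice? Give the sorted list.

g, h, j, l, m, o, p

A0 = {l}
A1: add {g, h} — g (Alice) has g→l; h (Alice) has h→l.
A2: add {m, o} — m (Alice) has m→g; o (Alice) has o→h.
A3: add {p} — p (Bob): all of {l, m} already in.
A4: add {j} — j (Bob): all of {l, o, p} already in.
A5 = A4; e.g. i (Bob) can still go to n. Fixed point.
Alice's winning region = {g, h, j, l, m, o, p}.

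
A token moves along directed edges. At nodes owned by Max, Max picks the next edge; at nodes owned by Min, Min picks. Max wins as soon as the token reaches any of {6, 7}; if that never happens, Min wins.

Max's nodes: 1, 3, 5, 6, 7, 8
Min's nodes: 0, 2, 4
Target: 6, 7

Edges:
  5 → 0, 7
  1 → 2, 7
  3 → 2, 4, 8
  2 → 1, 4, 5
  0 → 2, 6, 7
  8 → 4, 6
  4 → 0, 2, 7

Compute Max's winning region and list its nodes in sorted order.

1, 3, 5, 6, 7, 8

A0 = {6, 7}
A1: add {1, 5, 8} — 1 (Max) has 1→7; 5 (Max) has 5→7; 8 (Max) has 8→6.
A2: add {3} — 3 (Max) has 3→8.
A3 = A2; e.g. 0 (Min) can still go to 2. Fixed point.
Max's winning region = {1, 3, 5, 6, 7, 8}.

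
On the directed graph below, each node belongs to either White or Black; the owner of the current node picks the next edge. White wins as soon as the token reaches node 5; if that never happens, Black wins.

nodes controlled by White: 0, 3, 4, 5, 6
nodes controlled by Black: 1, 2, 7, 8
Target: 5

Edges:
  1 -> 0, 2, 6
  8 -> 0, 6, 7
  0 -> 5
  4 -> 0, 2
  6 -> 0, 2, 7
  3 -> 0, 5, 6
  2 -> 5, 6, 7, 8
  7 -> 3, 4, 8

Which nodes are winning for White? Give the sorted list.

A0 = {5}
A1: add {0, 3} — 0 (White) has 0→5; 3 (White) has 3→5.
A2: add {4, 6} — 4 (White) has 4→0; 6 (White) has 6→0.
A3 = A2; e.g. 1 (Black) can still go to 2. Fixed point.
White's winning region = {0, 3, 4, 5, 6}.

0, 3, 4, 5, 6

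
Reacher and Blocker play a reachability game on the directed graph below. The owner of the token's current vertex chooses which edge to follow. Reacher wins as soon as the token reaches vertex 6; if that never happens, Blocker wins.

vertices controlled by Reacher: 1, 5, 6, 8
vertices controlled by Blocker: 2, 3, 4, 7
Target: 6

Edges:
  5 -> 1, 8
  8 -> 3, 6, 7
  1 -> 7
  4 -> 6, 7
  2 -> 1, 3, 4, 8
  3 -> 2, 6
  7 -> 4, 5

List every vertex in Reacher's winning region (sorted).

A0 = {6}
A1: add {8} — 8 (Reacher) has 8→6.
A2: add {5} — 5 (Reacher) has 5→8.
A3 = A2; e.g. 1 (Reacher) has no edge into A2. Fixed point.
Reacher's winning region = {5, 6, 8}.

5, 6, 8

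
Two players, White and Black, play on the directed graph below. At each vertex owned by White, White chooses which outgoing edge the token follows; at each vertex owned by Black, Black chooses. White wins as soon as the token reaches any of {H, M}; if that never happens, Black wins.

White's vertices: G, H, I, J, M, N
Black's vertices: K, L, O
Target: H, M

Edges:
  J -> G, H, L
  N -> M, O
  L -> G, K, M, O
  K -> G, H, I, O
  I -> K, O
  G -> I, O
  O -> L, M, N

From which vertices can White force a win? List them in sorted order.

H, J, M, N

A0 = {H, M}
A1: add {J, N} — J (White) has J→H; N (White) has N→M.
A2 = A1; e.g. G (White) has no edge into A1. Fixed point.
White's winning region = {H, J, M, N}.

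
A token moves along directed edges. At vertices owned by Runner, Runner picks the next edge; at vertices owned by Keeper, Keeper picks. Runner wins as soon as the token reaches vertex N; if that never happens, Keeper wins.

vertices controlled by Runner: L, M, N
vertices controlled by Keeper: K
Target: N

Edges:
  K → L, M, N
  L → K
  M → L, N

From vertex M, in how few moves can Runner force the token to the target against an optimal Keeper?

A0 = {N}
A1: add {M} — M (Runner) has M→N.
A2 = A1; e.g. K (Keeper) can still go to L. Fixed point.
M enters the attractor at level 1, so Runner can force the target in 1 move from there.

1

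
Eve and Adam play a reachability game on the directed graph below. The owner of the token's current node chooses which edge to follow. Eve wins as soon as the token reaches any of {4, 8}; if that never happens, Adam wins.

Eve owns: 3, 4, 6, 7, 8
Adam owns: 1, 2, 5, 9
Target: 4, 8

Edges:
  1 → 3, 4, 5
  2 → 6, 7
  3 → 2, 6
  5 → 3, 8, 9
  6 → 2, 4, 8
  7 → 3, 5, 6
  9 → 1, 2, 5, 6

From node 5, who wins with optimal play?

Adam

A0 = {4, 8}
A1: add {6} — 6 (Eve) has 6→4.
A2: add {3, 7} — 3 (Eve) has 3→6; 7 (Eve) has 7→6.
A3: add {2} — 2 (Adam): all of {6, 7} already in.
A4 = A3; e.g. 1 (Adam) can still go to 5. Fixed point.
5 never enters the attractor, so Adam can avoid the target forever.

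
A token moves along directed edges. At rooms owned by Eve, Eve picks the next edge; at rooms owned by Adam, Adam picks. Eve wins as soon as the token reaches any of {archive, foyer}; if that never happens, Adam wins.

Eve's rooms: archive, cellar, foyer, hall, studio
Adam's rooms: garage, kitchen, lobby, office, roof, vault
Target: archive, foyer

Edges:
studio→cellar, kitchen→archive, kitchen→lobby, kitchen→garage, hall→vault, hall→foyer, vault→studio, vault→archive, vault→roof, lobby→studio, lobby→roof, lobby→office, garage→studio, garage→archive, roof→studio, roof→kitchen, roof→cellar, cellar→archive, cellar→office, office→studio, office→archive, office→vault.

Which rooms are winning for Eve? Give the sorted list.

archive, cellar, foyer, garage, hall, studio

A0 = {archive, foyer}
A1: add {cellar, hall} — hall (Eve) has hall→foyer; cellar (Eve) has cellar→archive.
A2: add {studio} — studio (Eve) has studio→cellar.
A3: add {garage} — garage (Adam): all of {studio, archive} already in.
A4 = A3; e.g. kitchen (Adam) can still go to lobby. Fixed point.
Eve's winning region = {archive, cellar, foyer, garage, hall, studio}.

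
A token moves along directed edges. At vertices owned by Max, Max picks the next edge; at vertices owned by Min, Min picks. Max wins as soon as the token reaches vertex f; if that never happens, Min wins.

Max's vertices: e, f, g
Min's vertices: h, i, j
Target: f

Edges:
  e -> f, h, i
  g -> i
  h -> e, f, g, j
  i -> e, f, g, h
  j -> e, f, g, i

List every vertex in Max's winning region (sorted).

e, f

A0 = {f}
A1: add {e} — e (Max) has e→f.
A2 = A1; e.g. g (Max) has no edge into A1. Fixed point.
Max's winning region = {e, f}.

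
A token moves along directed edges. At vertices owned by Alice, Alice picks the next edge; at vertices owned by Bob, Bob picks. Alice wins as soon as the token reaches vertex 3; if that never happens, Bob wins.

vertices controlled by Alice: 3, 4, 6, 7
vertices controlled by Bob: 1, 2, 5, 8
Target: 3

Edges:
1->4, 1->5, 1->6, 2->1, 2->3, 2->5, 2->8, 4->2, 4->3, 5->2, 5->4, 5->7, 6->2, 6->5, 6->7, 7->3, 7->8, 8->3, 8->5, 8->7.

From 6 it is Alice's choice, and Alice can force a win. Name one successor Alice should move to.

A0 = {3}
A1: add {4, 7} — 4 (Alice) has 4→3; 7 (Alice) has 7→3.
A2: add {6} — 6 (Alice) has 6→7.
A3 = A2; e.g. 1 (Bob) can still go to 5. Fixed point.
From 6, successor 7 is in the attractor (rank 1); the other successors 2, 5 are not.

7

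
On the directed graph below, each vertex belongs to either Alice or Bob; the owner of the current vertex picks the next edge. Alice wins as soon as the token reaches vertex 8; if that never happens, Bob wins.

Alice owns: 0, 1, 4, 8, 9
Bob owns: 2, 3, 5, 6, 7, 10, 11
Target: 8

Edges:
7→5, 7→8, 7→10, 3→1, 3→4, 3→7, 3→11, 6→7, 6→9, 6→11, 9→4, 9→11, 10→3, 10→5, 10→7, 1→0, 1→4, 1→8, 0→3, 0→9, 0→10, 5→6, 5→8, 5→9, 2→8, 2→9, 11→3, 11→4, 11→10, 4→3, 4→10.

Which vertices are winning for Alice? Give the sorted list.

A0 = {8}
A1: add {1} — 1 (Alice) has 1→8.
A2 = A1; e.g. 0 (Alice) has no edge into A1. Fixed point.
Alice's winning region = {1, 8}.

1, 8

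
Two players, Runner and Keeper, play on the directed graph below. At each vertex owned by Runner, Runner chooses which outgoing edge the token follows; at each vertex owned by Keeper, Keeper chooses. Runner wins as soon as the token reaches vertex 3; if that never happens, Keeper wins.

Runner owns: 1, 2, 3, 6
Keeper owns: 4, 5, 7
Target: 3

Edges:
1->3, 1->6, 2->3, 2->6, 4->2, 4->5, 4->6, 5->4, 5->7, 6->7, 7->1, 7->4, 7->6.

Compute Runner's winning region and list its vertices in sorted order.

A0 = {3}
A1: add {1, 2} — 1 (Runner) has 1→3; 2 (Runner) has 2→3.
A2 = A1; e.g. 4 (Keeper) can still go to 5. Fixed point.
Runner's winning region = {1, 2, 3}.

1, 2, 3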